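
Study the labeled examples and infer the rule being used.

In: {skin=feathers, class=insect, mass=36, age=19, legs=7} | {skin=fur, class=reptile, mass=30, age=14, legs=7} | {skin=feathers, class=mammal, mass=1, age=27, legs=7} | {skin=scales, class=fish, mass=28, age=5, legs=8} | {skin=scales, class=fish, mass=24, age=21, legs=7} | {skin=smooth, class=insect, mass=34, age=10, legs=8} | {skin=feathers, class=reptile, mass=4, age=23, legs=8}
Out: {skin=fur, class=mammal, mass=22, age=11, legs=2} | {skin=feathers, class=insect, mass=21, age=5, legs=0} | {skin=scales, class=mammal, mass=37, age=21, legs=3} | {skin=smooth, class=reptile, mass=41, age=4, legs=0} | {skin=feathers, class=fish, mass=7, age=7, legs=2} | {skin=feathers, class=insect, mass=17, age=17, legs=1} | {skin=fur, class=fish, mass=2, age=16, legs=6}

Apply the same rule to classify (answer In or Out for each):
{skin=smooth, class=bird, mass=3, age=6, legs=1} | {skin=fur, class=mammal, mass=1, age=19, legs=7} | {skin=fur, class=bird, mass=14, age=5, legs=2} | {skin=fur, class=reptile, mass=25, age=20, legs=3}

Out, In, Out, Out

Every 'In' example satisfies: legs ≥ 7. None of the 'Out' examples do.
{skin=smooth, class=bird, mass=3, age=6, legs=1} — legs = 1, hence Out.
{skin=fur, class=mammal, mass=1, age=19, legs=7} — legs = 7, hence In.
{skin=fur, class=bird, mass=14, age=5, legs=2} — legs = 2, hence Out.
{skin=fur, class=reptile, mass=25, age=20, legs=3} — legs = 3, hence Out.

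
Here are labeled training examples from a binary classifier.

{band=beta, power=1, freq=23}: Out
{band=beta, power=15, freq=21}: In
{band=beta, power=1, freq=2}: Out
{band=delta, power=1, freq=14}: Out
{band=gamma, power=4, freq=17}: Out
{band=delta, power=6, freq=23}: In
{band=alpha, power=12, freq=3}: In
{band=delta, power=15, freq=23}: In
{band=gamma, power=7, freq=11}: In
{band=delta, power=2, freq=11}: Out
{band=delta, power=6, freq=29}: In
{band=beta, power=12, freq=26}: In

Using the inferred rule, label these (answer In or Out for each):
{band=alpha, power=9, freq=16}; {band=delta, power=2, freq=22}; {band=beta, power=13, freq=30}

In, Out, In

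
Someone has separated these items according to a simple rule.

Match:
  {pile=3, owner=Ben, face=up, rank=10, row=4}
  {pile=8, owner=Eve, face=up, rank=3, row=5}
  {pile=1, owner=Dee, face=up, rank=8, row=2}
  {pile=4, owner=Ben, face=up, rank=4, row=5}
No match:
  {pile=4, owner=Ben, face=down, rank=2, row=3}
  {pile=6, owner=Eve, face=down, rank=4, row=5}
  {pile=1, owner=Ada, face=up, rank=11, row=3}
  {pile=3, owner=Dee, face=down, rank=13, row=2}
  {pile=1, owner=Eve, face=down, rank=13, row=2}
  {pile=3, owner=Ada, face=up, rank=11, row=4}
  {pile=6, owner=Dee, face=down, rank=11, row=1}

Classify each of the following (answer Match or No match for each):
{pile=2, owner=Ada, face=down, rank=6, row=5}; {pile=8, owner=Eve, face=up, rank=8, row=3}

No match, Match

Rule: face is up AND rank ≤ 10. This holds for each 'Match' example and fails for each 'No match' one.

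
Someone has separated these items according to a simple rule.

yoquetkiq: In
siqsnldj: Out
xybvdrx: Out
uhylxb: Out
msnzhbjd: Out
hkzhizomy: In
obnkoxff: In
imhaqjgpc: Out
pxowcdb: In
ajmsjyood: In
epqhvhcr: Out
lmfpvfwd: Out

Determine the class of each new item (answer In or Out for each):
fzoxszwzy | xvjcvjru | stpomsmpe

'In' ⟺ contains 'o'.
fzoxszwzy: has 'o' — satisfies this, so In. xvjcvjru: no 'o' — doesn't qualify, so Out. stpomsmpe: has 'o' — satisfies this, so In.

In, Out, In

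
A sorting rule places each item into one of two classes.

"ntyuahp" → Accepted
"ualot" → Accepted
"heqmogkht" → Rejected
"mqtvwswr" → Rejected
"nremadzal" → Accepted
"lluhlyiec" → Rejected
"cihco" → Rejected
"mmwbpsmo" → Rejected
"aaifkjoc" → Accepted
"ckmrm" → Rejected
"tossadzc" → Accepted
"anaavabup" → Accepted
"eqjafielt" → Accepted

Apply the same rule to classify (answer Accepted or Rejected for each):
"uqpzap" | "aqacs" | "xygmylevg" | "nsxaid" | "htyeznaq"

The simplest hypothesis consistent with all the labels is: contains 'a'.
"uqpzap": has 'a' — checks out, so Accepted. "aqacs": has 'a' — checks out, so Accepted. "xygmylevg": no 'a' — does not fit, so Rejected. "nsxaid": has 'a' — checks out, so Accepted. "htyeznaq": has 'a' — checks out, so Accepted.

Accepted, Accepted, Rejected, Accepted, Accepted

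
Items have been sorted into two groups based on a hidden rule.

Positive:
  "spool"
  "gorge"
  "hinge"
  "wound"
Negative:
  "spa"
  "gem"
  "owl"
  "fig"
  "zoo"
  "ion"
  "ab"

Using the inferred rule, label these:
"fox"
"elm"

The distinguishing property — length 5 — holds for all the 'Positive' cases and none of the 'Negative' cases.
"fox": length 3, fails the rule → Negative. "elm": length 3, fails the rule → Negative.

Negative, Negative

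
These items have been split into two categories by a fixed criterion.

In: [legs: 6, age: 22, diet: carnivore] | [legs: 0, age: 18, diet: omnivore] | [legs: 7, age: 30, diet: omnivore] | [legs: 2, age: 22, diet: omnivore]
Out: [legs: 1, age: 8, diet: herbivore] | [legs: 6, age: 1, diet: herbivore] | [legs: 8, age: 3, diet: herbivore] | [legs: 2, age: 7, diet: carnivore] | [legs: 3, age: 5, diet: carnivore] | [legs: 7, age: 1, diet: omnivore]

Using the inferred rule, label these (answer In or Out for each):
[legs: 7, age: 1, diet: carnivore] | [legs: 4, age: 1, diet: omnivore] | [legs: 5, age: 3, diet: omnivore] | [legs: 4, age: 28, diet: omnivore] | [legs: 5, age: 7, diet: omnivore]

Out, Out, Out, In, Out

The distinguishing property — age ≥ 18 — holds for all the 'In' cases and none of the 'Out' cases.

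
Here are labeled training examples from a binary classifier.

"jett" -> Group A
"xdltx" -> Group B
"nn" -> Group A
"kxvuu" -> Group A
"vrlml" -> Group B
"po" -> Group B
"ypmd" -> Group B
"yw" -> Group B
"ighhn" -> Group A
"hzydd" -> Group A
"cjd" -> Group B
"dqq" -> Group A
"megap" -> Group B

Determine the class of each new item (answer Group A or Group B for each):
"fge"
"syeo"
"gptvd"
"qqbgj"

Group B, Group B, Group B, Group A

Rule: has a double letter. This holds for each 'Group A' example and fails for each 'Group B' one.
"fge": no doubled letter, doesn't qualify → Group B. "syeo": no doubled letter, doesn't qualify → Group B. "gptvd": no doubled letter, doesn't qualify → Group B. "qqbgj": 'qq' doubled, matches → Group A.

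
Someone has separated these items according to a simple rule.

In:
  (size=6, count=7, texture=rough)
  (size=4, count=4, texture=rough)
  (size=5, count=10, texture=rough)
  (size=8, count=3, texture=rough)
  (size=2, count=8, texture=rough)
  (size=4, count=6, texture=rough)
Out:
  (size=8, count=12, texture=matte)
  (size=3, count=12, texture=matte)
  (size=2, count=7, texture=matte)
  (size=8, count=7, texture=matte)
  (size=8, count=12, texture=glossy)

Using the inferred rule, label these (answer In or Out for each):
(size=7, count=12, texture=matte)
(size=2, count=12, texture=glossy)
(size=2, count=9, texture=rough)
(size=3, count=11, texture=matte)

Out, Out, In, Out

The distinguishing property — texture is rough — holds for all the 'In' cases and none of the 'Out' cases.
Out: (size=7, count=12, texture=matte), since texture is matte. Out: (size=2, count=12, texture=glossy), since texture is glossy. In: (size=2, count=9, texture=rough), since texture is rough. Out: (size=3, count=11, texture=matte), since texture is matte.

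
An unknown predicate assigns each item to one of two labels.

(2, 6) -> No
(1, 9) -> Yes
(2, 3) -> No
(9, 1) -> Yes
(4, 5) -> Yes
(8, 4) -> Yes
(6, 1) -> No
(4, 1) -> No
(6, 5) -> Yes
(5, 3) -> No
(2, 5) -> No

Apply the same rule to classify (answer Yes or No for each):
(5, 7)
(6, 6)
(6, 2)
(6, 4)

Yes, Yes, No, Yes

The distinguishing property — sum ≥ 9 — holds for all the 'Yes' cases and none of the 'No' cases.
(5, 7) — 5+7 = 12, hence Yes.
(6, 6) — 6+6 = 12, hence Yes.
(6, 2) — 6+2 = 8, hence No.
(6, 4) — 6+4 = 10, hence Yes.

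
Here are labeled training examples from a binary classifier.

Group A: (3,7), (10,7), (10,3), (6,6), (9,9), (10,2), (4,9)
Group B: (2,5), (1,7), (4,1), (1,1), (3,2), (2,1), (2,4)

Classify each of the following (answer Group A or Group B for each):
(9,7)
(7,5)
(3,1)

The common property of the 'Group A' items is: sum ≥ 10. No 'Group B' item has it.
(9,7) → 9+7 = 16 → Group A.
(7,5) → 7+5 = 12 → Group A.
(3,1) → 3+1 = 4 → Group B.

Group A, Group A, Group B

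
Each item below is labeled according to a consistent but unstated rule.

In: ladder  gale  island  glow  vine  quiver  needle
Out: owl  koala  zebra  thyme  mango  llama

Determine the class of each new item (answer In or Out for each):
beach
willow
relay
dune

Out, In, Out, In

The simplest hypothesis consistent with all the labels is: even length.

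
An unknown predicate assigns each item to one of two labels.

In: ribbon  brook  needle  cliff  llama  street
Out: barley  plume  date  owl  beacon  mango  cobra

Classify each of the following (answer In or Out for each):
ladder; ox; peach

All 'In' examples share one property — has a double letter — and every 'Out' example lacks it.
In: ladder, since 'dd' doubled. Out: ox, since no doubled letter. Out: peach, since no doubled letter.

In, Out, Out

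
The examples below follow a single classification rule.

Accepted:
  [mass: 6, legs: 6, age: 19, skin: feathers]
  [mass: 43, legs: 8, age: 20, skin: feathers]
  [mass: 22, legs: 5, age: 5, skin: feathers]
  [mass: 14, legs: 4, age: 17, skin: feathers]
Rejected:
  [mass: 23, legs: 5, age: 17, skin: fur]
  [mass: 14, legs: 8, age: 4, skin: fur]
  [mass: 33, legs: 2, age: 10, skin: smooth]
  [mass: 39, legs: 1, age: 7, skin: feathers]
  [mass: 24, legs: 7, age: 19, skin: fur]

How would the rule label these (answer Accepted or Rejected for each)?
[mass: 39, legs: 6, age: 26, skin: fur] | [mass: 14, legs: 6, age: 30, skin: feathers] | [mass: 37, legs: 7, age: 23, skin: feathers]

The rule appears to be: skin is feathers AND legs ≥ 2.

Rejected, Accepted, Accepted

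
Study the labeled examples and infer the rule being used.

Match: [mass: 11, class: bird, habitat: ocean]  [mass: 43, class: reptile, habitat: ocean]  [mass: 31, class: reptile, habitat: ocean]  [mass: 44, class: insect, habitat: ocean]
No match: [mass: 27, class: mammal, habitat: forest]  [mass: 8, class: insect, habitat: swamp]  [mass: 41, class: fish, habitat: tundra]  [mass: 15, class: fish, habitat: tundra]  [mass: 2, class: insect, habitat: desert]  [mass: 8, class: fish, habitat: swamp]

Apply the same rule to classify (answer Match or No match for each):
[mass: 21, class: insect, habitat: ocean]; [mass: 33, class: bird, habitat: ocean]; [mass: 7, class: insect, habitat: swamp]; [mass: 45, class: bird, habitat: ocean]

Match, Match, No match, Match

All 'Match' examples share one property — habitat is ocean — and every 'No match' example lacks it.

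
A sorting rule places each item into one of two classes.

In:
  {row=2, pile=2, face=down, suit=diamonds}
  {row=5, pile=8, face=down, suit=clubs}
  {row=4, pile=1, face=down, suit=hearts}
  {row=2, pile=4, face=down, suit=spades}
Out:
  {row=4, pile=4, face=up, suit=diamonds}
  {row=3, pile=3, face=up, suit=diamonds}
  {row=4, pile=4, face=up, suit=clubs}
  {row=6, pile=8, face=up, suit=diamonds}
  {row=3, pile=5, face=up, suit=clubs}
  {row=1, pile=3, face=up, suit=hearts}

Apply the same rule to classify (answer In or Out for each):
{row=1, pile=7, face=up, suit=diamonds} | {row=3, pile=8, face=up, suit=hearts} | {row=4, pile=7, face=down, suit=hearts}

Comparing the two groups points to one rule — face is down.
{row=1, pile=7, face=up, suit=diamonds} → face is up → Out. {row=3, pile=8, face=up, suit=hearts} → face is up → Out. {row=4, pile=7, face=down, suit=hearts} → face is down → In.

Out, Out, In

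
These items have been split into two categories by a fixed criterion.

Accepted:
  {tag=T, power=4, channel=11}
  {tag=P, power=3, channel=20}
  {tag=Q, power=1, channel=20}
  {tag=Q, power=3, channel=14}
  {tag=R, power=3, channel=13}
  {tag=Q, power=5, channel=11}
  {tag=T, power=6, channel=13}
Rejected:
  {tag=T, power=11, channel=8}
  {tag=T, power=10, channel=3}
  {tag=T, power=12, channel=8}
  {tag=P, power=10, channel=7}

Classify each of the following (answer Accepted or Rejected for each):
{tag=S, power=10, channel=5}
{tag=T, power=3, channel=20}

One predicate separates the groups cleanly: power ≤ 6.
{tag=S, power=10, channel=5} → power = 10 → Rejected. {tag=T, power=3, channel=20} → power = 3 → Accepted.

Rejected, Accepted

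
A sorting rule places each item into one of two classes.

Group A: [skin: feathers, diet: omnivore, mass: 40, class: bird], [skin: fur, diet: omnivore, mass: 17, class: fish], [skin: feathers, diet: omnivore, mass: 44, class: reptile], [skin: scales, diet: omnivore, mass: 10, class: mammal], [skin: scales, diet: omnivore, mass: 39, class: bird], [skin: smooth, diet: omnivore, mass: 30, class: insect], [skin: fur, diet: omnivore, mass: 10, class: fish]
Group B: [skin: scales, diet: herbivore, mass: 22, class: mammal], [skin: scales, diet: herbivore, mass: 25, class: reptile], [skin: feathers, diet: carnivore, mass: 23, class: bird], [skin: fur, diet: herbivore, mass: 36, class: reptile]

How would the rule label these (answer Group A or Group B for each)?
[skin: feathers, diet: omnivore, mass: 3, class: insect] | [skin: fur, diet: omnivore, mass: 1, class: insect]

Group A, Group A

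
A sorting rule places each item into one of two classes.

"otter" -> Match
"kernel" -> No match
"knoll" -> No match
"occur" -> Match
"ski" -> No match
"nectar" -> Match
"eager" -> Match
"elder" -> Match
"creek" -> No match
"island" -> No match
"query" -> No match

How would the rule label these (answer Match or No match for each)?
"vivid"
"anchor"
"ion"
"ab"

Rule: ends with 'r'. This holds for each 'Match' example and fails for each 'No match' one.
"vivid" → ends with 'd' → No match. "anchor" → ends with 'r' → Match. "ion" → ends with 'n' → No match. "ab" → ends with 'b' → No match.

No match, Match, No match, No match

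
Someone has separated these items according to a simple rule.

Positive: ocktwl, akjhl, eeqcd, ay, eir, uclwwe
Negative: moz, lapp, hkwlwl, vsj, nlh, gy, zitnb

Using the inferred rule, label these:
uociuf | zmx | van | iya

Positive, Negative, Negative, Positive

The classifier is using: starts with a vowel.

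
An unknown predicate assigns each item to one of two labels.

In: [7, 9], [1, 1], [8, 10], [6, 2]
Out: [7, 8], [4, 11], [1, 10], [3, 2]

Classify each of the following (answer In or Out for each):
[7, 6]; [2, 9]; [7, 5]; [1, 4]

Out, Out, In, Out

The distinguishing property — sum is even — holds for all the 'In' cases and none of the 'Out' cases.
[7, 6]: 7+6 = 13 — fails this test, so Out.
[2, 9]: 2+9 = 11 — fails this test, so Out.
[7, 5]: 7+5 = 12 — checks out, so In.
[1, 4]: 1+4 = 5 — fails this test, so Out.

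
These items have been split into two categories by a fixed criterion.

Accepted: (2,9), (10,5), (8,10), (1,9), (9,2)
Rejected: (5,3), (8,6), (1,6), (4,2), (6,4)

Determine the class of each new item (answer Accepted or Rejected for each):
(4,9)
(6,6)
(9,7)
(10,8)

Accepted, Rejected, Accepted, Accepted

One predicate separates the groups cleanly: max ≥ 9.
(4,9) → max 9 → Accepted. (6,6) → max 6 → Rejected. (9,7) → max 9 → Accepted. (10,8) → max 10 → Accepted.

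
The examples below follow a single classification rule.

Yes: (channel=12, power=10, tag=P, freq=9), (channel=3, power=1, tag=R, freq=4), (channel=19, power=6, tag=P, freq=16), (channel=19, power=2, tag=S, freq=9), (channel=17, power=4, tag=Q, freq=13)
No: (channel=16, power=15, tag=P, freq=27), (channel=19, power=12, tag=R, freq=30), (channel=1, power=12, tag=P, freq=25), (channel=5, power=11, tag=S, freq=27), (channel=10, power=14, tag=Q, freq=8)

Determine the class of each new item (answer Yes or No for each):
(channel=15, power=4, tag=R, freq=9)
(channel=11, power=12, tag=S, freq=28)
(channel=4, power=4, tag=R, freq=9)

Yes, No, Yes

The pattern is that an item is 'Yes' exactly when: power ≤ 10.
(channel=15, power=4, tag=R, freq=9): power = 4, meets the rule → Yes.
(channel=11, power=12, tag=S, freq=28): power = 12, fails the rule → No.
(channel=4, power=4, tag=R, freq=9): power = 4, meets the rule → Yes.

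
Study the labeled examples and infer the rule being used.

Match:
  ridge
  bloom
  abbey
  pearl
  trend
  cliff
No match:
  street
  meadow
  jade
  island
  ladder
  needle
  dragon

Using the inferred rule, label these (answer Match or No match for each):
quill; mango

Match, Match

One predicate separates the groups cleanly: odd length.
Match: quill, since length 5. Match: mango, since length 5.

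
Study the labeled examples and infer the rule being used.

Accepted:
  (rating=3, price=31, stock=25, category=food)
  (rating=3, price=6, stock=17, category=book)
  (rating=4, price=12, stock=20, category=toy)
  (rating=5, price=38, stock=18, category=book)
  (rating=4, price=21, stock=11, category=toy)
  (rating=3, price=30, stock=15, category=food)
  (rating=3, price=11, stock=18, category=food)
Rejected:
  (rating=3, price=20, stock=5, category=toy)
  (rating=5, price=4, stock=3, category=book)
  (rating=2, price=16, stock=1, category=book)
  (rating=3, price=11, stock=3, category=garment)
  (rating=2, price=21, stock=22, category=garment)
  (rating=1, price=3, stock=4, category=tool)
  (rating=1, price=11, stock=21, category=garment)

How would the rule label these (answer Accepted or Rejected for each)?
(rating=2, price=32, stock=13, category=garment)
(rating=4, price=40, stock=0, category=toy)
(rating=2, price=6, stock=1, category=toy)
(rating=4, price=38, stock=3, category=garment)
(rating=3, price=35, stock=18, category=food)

Every 'Accepted' example satisfies: stock ≥ 11 AND rating ≥ 3. None of the 'Rejected' examples do.
(rating=2, price=32, stock=13, category=garment) — stock = 13, rating = 2, hence Rejected.
(rating=4, price=40, stock=0, category=toy) — stock = 0, rating = 4, hence Rejected.
(rating=2, price=6, stock=1, category=toy) — stock = 1, rating = 2, hence Rejected.
(rating=4, price=38, stock=3, category=garment) — stock = 3, rating = 4, hence Rejected.
(rating=3, price=35, stock=18, category=food) — stock = 18, rating = 3, hence Accepted.

Rejected, Rejected, Rejected, Rejected, Accepted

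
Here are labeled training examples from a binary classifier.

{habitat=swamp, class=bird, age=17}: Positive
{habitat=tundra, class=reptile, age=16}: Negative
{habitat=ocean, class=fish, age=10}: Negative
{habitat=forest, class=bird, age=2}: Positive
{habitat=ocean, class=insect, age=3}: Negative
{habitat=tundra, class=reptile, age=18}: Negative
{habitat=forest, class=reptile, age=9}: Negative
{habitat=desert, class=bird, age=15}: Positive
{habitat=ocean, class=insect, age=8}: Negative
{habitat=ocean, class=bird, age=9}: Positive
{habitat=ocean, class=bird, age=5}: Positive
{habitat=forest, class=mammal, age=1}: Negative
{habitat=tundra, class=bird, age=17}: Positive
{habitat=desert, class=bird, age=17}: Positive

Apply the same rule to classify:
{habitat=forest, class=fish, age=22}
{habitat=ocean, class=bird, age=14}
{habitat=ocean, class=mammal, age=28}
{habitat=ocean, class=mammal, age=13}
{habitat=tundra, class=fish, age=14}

Negative, Positive, Negative, Negative, Negative

The common property of the 'Positive' items is: class is bird. No 'Negative' item has it.
Negative: {habitat=forest, class=fish, age=22}, since class is fish.
Positive: {habitat=ocean, class=bird, age=14}, since class is bird.
Negative: {habitat=ocean, class=mammal, age=28}, since class is mammal.
Negative: {habitat=ocean, class=mammal, age=13}, since class is mammal.
Negative: {habitat=tundra, class=fish, age=14}, since class is fish.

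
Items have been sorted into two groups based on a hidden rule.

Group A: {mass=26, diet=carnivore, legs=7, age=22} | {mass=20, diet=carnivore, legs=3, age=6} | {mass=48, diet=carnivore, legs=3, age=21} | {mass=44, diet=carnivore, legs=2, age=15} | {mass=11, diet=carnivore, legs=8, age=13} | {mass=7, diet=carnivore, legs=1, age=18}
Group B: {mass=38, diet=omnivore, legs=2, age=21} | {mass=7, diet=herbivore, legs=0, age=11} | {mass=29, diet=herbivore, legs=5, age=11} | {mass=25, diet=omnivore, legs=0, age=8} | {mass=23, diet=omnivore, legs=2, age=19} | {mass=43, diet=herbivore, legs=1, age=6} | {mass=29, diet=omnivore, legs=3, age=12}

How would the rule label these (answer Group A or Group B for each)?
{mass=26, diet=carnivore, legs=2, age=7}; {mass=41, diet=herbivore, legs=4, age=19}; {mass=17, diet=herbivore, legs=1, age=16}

Group A, Group B, Group B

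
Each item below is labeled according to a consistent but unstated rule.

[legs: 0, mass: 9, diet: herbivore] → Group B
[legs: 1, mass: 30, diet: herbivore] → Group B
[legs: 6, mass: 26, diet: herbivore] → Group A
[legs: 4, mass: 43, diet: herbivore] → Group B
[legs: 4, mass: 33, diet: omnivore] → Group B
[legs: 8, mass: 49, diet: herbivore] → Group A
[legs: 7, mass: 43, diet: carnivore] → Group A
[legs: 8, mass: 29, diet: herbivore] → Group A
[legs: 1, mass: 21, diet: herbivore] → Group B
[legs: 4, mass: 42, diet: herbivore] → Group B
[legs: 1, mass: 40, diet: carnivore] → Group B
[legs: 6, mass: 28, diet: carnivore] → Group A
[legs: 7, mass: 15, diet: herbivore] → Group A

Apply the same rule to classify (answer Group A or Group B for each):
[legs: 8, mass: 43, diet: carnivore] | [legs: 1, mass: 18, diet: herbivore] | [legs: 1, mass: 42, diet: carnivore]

Group A, Group B, Group B

A rule that fits every label: legs ≥ 6 — true of each 'Group A' example, false of each 'Group B' one.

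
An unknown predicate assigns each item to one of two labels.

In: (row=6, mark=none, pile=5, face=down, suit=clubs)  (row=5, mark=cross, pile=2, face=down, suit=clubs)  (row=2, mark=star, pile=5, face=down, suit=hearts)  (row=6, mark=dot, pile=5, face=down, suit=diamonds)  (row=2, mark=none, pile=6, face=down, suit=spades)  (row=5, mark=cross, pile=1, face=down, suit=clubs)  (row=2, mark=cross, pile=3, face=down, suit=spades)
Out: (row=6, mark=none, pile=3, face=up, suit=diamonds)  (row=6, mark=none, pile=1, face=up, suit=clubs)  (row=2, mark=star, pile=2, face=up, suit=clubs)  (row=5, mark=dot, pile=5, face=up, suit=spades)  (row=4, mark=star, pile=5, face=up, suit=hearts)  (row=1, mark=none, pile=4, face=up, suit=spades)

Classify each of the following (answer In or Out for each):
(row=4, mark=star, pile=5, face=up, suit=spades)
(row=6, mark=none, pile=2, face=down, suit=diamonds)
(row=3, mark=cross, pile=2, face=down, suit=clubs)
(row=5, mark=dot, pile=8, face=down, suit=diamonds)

Out, In, In, In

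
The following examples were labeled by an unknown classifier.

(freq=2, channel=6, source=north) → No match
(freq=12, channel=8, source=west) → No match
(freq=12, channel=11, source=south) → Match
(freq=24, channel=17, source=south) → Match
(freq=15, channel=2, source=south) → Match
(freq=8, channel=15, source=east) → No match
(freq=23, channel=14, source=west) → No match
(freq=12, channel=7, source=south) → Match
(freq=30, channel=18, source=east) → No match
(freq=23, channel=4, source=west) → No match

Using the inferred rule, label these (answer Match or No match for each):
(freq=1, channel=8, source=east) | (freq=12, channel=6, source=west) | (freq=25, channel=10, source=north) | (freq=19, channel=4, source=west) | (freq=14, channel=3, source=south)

Every 'Match' example satisfies: source is south. None of the 'No match' examples do.
(freq=1, channel=8, source=east): source is east — does not fit, so No match.
(freq=12, channel=6, source=west): source is west — does not fit, so No match.
(freq=25, channel=10, source=north): source is north — does not fit, so No match.
(freq=19, channel=4, source=west): source is west — does not fit, so No match.
(freq=14, channel=3, source=south): source is south — checks out, so Match.

No match, No match, No match, No match, Match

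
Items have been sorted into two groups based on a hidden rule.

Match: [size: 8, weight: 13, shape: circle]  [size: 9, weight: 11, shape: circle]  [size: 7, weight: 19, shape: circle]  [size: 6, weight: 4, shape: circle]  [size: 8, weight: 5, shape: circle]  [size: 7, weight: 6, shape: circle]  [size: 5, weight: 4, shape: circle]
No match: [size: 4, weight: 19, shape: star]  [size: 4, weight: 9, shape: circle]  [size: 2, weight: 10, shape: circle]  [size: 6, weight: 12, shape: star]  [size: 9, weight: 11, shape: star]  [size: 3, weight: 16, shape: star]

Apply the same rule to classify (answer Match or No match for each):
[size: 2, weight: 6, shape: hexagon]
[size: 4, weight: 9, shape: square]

The distinguishing property — shape is circle AND size ≥ 5 — holds for all the 'Match' cases and none of the 'No match' cases.

No match, No match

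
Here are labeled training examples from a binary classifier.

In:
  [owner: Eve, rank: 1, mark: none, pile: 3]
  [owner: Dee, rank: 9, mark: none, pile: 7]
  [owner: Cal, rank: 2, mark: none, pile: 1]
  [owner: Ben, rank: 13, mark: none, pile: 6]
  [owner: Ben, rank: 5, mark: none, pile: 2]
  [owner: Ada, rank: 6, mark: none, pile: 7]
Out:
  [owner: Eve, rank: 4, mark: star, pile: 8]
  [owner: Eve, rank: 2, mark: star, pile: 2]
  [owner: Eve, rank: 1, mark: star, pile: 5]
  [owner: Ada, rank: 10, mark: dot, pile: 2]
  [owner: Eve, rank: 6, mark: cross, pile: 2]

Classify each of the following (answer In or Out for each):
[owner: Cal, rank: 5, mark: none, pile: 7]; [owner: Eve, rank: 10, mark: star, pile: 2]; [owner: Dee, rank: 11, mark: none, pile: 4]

In, Out, In

The pattern is that an item is 'In' exactly when: mark is none.
[owner: Cal, rank: 5, mark: none, pile: 7] → mark is none → In.
[owner: Eve, rank: 10, mark: star, pile: 2] → mark is star → Out.
[owner: Dee, rank: 11, mark: none, pile: 4] → mark is none → In.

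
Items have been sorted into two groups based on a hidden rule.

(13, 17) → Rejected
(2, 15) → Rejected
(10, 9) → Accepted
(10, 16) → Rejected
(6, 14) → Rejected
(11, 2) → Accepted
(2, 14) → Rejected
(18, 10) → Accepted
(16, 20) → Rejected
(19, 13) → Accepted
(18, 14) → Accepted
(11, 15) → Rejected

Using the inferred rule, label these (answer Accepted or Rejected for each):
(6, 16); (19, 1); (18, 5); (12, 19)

Rejected, Accepted, Accepted, Rejected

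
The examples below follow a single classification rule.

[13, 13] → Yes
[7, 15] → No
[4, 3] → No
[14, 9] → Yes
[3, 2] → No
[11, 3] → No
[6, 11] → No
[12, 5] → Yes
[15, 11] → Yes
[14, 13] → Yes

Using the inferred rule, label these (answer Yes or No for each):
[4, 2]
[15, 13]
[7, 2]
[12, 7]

The pattern is that an item is 'Yes' exactly when: first ≥ 12.
No: [4, 2], since first 4.
Yes: [15, 13], since first 15.
No: [7, 2], since first 7.
Yes: [12, 7], since first 12.

No, Yes, No, Yes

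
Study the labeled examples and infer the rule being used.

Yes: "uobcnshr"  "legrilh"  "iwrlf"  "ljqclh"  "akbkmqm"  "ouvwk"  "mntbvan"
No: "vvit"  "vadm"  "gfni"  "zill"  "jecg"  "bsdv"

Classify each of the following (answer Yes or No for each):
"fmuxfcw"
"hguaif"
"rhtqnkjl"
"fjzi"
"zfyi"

All 'Yes' examples share one property — length ≥ 5 — and every 'No' example lacks it.
"fmuxfcw": Yes (length 7).
"hguaif": Yes (length 6).
"rhtqnkjl": Yes (length 8).
"fjzi": No (length 4).
"zfyi": No (length 4).

Yes, Yes, Yes, No, No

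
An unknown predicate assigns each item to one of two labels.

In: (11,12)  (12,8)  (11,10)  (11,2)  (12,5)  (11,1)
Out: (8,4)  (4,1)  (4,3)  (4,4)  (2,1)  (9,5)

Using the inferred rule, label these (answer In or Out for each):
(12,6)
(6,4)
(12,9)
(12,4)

In, Out, In, In

The rule appears to be: first ≥ 10.
(12,6) — first 12, hence In. (6,4) — first 6, hence Out. (12,9) — first 12, hence In. (12,4) — first 12, hence In.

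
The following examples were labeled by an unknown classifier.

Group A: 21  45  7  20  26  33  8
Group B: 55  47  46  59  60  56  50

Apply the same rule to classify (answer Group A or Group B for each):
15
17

One predicate separates the groups cleanly: at most 45.
15: 15 ≤ 45, has this property → Group A.
17: 17 ≤ 45, has this property → Group A.

Group A, Group A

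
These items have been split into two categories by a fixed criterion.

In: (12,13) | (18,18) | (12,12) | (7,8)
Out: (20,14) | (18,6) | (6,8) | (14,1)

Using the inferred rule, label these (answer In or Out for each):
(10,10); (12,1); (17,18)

In, Out, In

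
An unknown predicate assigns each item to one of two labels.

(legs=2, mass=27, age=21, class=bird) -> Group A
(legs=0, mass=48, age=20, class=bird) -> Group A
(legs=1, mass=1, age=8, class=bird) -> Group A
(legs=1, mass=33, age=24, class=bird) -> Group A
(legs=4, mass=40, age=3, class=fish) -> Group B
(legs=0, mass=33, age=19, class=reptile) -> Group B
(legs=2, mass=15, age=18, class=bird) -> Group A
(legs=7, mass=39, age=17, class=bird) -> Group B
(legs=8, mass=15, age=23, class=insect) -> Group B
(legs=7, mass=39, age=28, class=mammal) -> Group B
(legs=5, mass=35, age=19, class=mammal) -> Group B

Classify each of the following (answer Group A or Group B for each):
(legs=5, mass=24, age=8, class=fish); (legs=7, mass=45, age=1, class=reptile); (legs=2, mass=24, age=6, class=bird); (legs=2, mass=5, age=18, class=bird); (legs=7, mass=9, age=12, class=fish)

All 'Group A' examples share one property — class is bird AND legs ≤ 2 — and every 'Group B' example lacks it.
(legs=5, mass=24, age=8, class=fish) → class is fish, legs = 5 → Group B. (legs=7, mass=45, age=1, class=reptile) → class is reptile, legs = 7 → Group B. (legs=2, mass=24, age=6, class=bird) → class is bird, legs = 2 → Group A. (legs=2, mass=5, age=18, class=bird) → class is bird, legs = 2 → Group A. (legs=7, mass=9, age=12, class=fish) → class is fish, legs = 7 → Group B.

Group B, Group B, Group A, Group A, Group B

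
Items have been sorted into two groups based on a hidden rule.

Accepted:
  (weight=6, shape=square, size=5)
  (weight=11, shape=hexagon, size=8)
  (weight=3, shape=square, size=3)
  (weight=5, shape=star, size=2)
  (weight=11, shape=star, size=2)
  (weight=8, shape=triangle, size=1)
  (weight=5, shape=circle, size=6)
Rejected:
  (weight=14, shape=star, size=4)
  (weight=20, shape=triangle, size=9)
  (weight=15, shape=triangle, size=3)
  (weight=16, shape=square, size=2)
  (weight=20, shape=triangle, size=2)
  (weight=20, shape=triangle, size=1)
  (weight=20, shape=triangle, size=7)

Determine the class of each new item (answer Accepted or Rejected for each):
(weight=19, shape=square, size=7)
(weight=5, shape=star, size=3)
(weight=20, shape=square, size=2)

Rule: weight ≤ 11. This holds for each 'Accepted' example and fails for each 'Rejected' one.
(weight=19, shape=square, size=7) → weight = 19 → Rejected.
(weight=5, shape=star, size=3) → weight = 5 → Accepted.
(weight=20, shape=square, size=2) → weight = 20 → Rejected.

Rejected, Accepted, Rejected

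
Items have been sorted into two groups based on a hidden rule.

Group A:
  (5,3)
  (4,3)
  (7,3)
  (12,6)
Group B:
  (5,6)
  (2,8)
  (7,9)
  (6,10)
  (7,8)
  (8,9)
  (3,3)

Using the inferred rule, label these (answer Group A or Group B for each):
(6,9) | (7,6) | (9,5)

Group B, Group A, Group A

A rule that fits every label: first > second — true of each 'Group A' example, false of each 'Group B' one.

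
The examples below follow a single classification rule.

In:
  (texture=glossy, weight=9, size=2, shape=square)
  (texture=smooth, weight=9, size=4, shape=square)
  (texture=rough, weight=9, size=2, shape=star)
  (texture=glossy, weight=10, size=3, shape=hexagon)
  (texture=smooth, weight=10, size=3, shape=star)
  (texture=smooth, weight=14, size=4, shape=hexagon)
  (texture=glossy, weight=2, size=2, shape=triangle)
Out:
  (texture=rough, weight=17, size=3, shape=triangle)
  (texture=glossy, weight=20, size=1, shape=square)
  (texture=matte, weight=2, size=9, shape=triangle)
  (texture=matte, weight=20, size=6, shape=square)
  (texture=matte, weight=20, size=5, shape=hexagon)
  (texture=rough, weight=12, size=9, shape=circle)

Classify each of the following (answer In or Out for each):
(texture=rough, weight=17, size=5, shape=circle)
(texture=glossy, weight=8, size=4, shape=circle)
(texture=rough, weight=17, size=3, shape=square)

All 'In' examples share one property — size ≤ 4 AND weight ≤ 14 — and every 'Out' example lacks it.
(texture=rough, weight=17, size=5, shape=circle) → size = 5, weight = 17 → Out. (texture=glossy, weight=8, size=4, shape=circle) → size = 4, weight = 8 → In. (texture=rough, weight=17, size=3, shape=square) → size = 3, weight = 17 → Out.

Out, In, Out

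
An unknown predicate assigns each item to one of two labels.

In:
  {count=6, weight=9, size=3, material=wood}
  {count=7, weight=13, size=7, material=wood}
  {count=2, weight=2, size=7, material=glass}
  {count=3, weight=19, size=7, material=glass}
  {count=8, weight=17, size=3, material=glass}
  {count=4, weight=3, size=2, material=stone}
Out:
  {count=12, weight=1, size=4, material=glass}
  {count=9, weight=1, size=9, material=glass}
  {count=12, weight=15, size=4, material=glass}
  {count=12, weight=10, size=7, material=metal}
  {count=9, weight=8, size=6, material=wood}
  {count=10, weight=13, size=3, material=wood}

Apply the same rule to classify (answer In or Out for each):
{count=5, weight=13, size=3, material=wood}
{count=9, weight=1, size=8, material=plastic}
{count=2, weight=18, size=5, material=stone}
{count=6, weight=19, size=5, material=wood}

The classifier is using: count ≤ 8.
In: {count=5, weight=13, size=3, material=wood}, since count = 5. Out: {count=9, weight=1, size=8, material=plastic}, since count = 9. In: {count=2, weight=18, size=5, material=stone}, since count = 2. In: {count=6, weight=19, size=5, material=wood}, since count = 6.

In, Out, In, In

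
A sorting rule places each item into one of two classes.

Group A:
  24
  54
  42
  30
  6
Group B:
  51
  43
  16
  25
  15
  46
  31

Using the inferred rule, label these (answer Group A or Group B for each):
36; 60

Group A, Group A

The simplest hypothesis consistent with all the labels is: multiple of 6.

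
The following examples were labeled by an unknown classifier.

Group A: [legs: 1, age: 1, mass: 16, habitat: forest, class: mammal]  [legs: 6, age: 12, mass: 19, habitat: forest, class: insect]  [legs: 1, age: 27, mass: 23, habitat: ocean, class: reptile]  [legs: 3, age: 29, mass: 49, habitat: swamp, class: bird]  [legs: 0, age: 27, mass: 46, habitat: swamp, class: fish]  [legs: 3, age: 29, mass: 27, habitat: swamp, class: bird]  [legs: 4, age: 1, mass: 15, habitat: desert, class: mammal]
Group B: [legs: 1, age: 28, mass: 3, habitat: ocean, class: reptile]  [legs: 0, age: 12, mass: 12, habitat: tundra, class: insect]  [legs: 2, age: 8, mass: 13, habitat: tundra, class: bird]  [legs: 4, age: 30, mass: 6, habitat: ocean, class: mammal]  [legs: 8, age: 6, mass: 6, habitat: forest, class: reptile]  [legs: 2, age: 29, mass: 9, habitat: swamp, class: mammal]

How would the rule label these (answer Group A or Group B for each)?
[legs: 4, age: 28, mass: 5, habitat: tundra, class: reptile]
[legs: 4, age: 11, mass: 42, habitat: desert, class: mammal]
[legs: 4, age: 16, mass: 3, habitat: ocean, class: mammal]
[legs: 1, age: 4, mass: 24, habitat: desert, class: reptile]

Group B, Group A, Group B, Group A

The distinguishing property — mass ≥ 15 — holds for all the 'Group A' cases and none of the 'Group B' cases.
[legs: 4, age: 28, mass: 5, habitat: tundra, class: reptile] — mass = 5, hence Group B. [legs: 4, age: 11, mass: 42, habitat: desert, class: mammal] — mass = 42, hence Group A. [legs: 4, age: 16, mass: 3, habitat: ocean, class: mammal] — mass = 3, hence Group B. [legs: 1, age: 4, mass: 24, habitat: desert, class: reptile] — mass = 24, hence Group A.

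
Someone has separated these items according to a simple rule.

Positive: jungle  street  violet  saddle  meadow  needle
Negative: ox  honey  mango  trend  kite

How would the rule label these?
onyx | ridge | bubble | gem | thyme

The rule appears to be: length 6.
onyx → length 4 → Negative. ridge → length 5 → Negative. bubble → length 6 → Positive. gem → length 3 → Negative. thyme → length 5 → Negative.

Negative, Negative, Positive, Negative, Negative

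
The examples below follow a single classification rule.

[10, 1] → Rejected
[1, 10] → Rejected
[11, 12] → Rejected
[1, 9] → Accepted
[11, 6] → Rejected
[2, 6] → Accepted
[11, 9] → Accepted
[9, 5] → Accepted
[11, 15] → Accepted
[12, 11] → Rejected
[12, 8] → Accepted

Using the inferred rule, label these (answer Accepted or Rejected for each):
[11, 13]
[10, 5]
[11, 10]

Accepted, Rejected, Rejected

The classifier is using: sum is even.
[11, 13]: 11+13 = 24, matches → Accepted. [10, 5]: 10+5 = 15, doesn't match → Rejected. [11, 10]: 11+10 = 21, doesn't match → Rejected.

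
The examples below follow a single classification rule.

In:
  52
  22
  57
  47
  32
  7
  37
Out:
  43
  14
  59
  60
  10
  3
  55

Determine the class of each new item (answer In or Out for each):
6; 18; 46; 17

Out, Out, Out, In

The distinguishing property — ≡ 2 (mod 5) — holds for all the 'In' cases and none of the 'Out' cases.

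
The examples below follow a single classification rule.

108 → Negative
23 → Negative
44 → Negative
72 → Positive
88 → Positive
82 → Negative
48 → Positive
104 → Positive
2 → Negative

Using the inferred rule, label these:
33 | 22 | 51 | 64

Negative, Negative, Negative, Positive

The common property of the 'Positive' items is: multiple of 8. No 'Negative' item has it.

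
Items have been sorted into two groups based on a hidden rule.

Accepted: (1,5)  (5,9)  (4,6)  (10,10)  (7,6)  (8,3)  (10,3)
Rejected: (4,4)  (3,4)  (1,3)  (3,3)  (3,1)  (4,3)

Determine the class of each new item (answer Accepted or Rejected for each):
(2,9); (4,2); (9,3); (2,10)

Accepted, Rejected, Accepted, Accepted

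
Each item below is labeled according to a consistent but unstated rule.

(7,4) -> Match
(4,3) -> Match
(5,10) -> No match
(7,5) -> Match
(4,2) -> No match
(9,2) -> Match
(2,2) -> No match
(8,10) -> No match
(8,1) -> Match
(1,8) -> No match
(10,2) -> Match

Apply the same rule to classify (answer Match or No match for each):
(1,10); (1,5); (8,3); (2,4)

The pattern is that an item is 'Match' exactly when: first > second AND sum ≥ 7.

No match, No match, Match, No match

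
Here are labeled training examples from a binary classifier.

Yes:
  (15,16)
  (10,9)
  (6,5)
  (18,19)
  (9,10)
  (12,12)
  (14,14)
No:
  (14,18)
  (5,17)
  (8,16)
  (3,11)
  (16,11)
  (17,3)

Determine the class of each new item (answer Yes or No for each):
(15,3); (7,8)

No, Yes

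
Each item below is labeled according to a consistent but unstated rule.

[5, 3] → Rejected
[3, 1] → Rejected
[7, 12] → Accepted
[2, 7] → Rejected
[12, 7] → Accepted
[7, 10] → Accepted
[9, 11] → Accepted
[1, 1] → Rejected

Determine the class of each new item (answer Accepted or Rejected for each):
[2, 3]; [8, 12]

The rule appears to be: sum ≥ 17.
Rejected: [2, 3], since 2+3 = 5.
Accepted: [8, 12], since 8+12 = 20.

Rejected, Accepted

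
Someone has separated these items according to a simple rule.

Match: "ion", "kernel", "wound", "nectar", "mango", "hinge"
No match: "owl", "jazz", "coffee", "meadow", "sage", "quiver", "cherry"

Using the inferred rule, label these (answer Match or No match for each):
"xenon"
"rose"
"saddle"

A rule that fits every label: contains 'n' — true of each 'Match' example, false of each 'No match' one.
Match: "xenon", since has 'n'.
No match: "rose", since no 'n'.
No match: "saddle", since no 'n'.

Match, No match, No match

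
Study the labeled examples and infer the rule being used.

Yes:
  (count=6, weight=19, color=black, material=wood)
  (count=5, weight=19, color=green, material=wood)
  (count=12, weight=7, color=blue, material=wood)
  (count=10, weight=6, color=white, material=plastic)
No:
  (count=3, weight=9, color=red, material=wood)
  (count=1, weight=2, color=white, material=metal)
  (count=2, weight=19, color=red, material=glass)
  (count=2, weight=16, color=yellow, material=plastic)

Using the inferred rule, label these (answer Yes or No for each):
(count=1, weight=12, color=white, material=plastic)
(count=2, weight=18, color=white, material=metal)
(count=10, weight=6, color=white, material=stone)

One predicate separates the groups cleanly: count ≥ 5.

No, No, Yes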